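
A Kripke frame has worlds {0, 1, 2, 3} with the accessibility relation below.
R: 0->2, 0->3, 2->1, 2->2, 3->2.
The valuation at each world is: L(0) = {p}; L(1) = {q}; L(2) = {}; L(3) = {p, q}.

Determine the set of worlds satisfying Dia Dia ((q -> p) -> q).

Recall that Dia ψ holds at a world iff ψ holds at some accessible world.
Let φ = Dia Dia ((q -> p) -> q). Evaluate φ at each world:
  0 (successors {2, 3}): φ is true.
  1 (successors ∅): φ is false.
  2 (successors {1, 2}): φ is true.
  3 (successors {2}): φ is true.
For instance, at 2:
  At 2: Dia Dia ((q -> p) -> q) requires Dia ((q -> p) -> q) at some successor in {1, 2}.
    Dia ((q -> p) -> q) holds at 2, so Dia Dia ((q -> p) -> q) is true at 2.
      At 2: Dia ((q -> p) -> q) requires (q -> p) -> q at some successor in {1, 2}.
        (q -> p) -> q holds at 1, so Dia ((q -> p) -> q) is true at 2.
Satisfying worlds: {0, 2, 3}

0, 2, 3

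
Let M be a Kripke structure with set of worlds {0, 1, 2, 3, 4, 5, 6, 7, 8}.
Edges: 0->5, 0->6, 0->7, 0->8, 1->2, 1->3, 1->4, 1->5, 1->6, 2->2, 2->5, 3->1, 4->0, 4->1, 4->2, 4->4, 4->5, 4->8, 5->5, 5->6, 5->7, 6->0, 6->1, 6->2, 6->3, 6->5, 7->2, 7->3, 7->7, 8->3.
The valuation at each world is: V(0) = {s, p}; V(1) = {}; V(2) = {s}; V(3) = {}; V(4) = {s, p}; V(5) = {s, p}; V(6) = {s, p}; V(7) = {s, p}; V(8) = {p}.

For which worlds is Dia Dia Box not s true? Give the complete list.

Let φ = Dia Dia Box not s. Evaluate φ at each world:
  0 (successors {5, 6, 7, 8}): φ is true.
  1 (successors {2, 3, 4, 5, 6}): φ is true.
  2 (successors {2, 5}): φ is false.
  3 (successors {1}): φ is true.
  4 (successors {0, 1, 2, 4, 5, 8}): φ is true.
  5 (successors {5, 6, 7}): φ is true.
  6 (successors {0, 1, 2, 3, 5}): φ is true.
  7 (successors {2, 3, 7}): φ is true.
  8 (successors {3}): φ is false.
For instance, at 6:
  At 6: Dia Dia Box not s requires Dia Box not s at some successor in {0, 1, 2, 3, 5}.
    Dia Box not s holds at 0, so Dia Dia Box not s is true at 6.
      At 0: Dia Box not s requires Box not s at some successor in {5, 6, 7, 8}.
        Box not s holds at 8, so Dia Box not s is true at 0.
Satisfying worlds: {0, 1, 3, 4, 5, 6, 7}

0, 1, 3, 4, 5, 6, 7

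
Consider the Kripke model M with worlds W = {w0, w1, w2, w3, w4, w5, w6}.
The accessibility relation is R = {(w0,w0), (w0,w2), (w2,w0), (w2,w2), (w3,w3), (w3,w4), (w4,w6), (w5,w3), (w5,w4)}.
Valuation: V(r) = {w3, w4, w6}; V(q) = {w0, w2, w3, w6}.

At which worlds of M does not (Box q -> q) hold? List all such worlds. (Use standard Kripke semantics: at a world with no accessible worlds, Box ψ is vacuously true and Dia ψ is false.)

Let φ = not (Box q -> q). Evaluate φ at each world:
  w0 (successors {w0, w2}): φ is false.
  w1 (successors ∅): φ is true.
  w2 (successors {w0, w2}): φ is false.
  w3 (successors {w3, w4}): φ is false.
  w4 (successors {w6}): φ is true.
  w5 (successors {w3, w4}): φ is false.
  w6 (successors ∅): φ is false.
For instance, at w2:
  At w2: Box q -> q is true, so not (Box q -> q) is false.
    At w2: Box q is true, q is true, so Box q -> q is true.
      At w2: Box q requires q at every successor {w0, w2}.
        At w0: q is true.
        At w2: q is true.
      So Box q is true at w2.
Satisfying worlds: {w1, w4}

w1, w4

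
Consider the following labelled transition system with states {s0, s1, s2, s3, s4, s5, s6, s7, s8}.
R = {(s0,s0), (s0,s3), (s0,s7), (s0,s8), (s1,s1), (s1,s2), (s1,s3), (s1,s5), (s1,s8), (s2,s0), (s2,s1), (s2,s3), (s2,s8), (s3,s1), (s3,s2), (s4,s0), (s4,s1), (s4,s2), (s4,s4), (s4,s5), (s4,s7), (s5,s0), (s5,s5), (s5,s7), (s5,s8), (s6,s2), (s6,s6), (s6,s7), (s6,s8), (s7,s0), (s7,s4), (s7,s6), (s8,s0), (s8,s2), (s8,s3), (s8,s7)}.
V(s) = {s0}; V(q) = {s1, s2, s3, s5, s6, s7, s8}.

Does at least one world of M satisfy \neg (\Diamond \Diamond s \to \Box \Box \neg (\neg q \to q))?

Yes

Let φ = \neg (\Diamond \Diamond s \to \Box \Box \neg (\neg q \to q)). Evaluate φ at each world:
  s0 (successors {s0, s3, s7, s8}): φ is true.
  s1 (successors {s1, s2, s3, s5, s8}): φ is true.
  s2 (successors {s0, s1, s3, s8}): φ is true.
  s3 (successors {s1, s2}): φ is true.
  s4 (successors {s0, s1, s2, s4, s5, s7}): φ is true.
  s5 (successors {s0, s5, s7, s8}): φ is true.
  s6 (successors {s2, s6, s7, s8}): φ is true.
  s7 (successors {s0, s4, s6}): φ is true.
  s8 (successors {s0, s2, s3, s7}): φ is true.
Detail at s0 (witness):
  At s0: \Diamond \Diamond s \to \Box \Box \neg (\neg q \to q) is false, so \neg (\Diamond \Diamond s \to \Box \Box \neg (\neg q \to q)) is true.
    At s0: \Diamond \Diamond s is true, \Box \Box \neg (\neg q \to q) is false, so \Diamond \Diamond s \to \Box \Box \neg (\neg q \to q) is false.
      At s0: \Diamond \Diamond s requires \Diamond s at some successor in {s0, s3, s7, s8}.
        \Diamond s holds at s0, so \Diamond \Diamond s is true at s0.
      At s0: \Box \Box \neg (\neg q \to q) requires \Box \neg (\neg q \to q) at every successor {s0, s3, s7, s8}.
        \Box \neg (\neg q \to q) fails at s0, so \Box \Box \neg (\neg q \to q) is false at s0.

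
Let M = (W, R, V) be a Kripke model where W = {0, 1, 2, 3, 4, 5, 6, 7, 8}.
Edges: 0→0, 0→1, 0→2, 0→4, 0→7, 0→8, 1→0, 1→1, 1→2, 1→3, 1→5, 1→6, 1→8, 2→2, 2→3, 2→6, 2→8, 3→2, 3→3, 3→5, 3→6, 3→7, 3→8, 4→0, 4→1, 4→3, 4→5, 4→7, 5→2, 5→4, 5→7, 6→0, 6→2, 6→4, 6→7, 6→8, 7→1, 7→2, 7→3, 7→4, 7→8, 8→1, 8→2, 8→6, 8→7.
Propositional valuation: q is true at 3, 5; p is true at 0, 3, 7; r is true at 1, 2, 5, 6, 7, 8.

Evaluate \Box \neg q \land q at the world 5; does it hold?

Recall that \Box ψ holds at a world iff ψ holds at every accessible world, and \Diamond ψ holds iff ψ holds at some accessible world.
At 5: \Box \neg q is true, q is true, so \Box \neg q \land q is true.
  At 5: \Box \neg q requires \neg q at every successor {2, 4, 7}.
    At 2: \neg q is true.
    At 4: \neg q is true.
    At 7: \neg q is true.
  So \Box \neg q is true at 5.

Yes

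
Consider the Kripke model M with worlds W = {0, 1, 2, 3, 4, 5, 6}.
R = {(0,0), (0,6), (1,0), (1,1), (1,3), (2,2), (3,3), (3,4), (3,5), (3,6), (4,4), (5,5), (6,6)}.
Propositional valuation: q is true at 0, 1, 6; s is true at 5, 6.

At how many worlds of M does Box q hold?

2

Recall that Box ψ holds at a world iff ψ holds at every accessible world, and Dia ψ holds iff ψ holds at some accessible world.
Let φ = Box q. Evaluate φ at each world:
  0 (successors {0, 6}): φ is true.
  1 (successors {0, 1, 3}): φ is false.
  2 (successors {2}): φ is false.
  3 (successors {3, 4, 5, 6}): φ is false.
  4 (successors {4}): φ is false.
  5 (successors {5}): φ is false.
  6 (successors {6}): φ is true.
For instance, at 4:
  At 4: Box q requires q at every successor {4}.
    q fails at 4, so Box q is false at 4.
Satisfying worlds: {0, 6}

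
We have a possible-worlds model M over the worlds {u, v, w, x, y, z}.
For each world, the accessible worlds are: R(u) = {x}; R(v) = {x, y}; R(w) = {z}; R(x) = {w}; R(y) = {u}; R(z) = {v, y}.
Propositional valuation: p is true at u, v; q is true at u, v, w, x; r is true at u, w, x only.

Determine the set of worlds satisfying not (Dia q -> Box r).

Let φ = not (Dia q -> Box r). Evaluate φ at each world:
  u (successors {x}): φ is false.
  v (successors {x, y}): φ is true.
  w (successors {z}): φ is false.
  x (successors {w}): φ is false.
  y (successors {u}): φ is false.
  z (successors {v, y}): φ is true.
For instance, at w:
  At w: Dia q -> Box r is true, so not (Dia q -> Box r) is false.
    At w: Dia q is false, Box r is false, so Dia q -> Box r is true.
      At w: Dia q requires q at some successor in {z}.
        At z: q is false.
      So Dia q is false at w.
      At w: Box r requires r at every successor {z}.
        r fails at z, so Box r is false at w.
Satisfying worlds: {v, z}

v, z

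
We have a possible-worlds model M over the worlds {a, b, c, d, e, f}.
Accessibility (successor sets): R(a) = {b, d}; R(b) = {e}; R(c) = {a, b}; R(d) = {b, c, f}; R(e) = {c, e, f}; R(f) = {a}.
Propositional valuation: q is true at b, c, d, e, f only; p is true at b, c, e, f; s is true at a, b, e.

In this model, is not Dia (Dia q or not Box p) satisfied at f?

Recall that Box ψ holds at a world iff ψ holds at every accessible world, and Dia ψ holds iff ψ holds at some accessible world.
At f: Dia (Dia q or not Box p) is true, so not Dia (Dia q or not Box p) is false.
  At f: Dia (Dia q or not Box p) requires Dia q or not Box p at some successor in {a}.
    Dia q or not Box p holds at a, so Dia (Dia q or not Box p) is true at f.
      At a: Dia q is true, not Box p is true, so Dia q or not Box p is true.

No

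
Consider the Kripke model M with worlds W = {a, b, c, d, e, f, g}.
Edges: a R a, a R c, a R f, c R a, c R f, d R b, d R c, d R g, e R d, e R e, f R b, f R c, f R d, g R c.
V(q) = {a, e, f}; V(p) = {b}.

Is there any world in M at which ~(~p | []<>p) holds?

Let φ = ~(~p | []<>p). Evaluate φ at each world:
  a (successors {a, c, f}): φ is false.
  b (successors ∅): φ is false.
  c (successors {a, f}): φ is false.
  d (successors {b, c, g}): φ is false.
  e (successors {d, e}): φ is false.
  f (successors {b, c, d}): φ is false.
  g (successors {c}): φ is false.
For instance, at a:
  At a: ~p | []<>p is true, so ~(~p | []<>p) is false.
    At a: ~p is true, []<>p is false, so ~p | []<>p is true.
      At a: []<>p requires <>p at every successor {a, c, f}.
        <>p fails at a, so []<>p is false at a.

No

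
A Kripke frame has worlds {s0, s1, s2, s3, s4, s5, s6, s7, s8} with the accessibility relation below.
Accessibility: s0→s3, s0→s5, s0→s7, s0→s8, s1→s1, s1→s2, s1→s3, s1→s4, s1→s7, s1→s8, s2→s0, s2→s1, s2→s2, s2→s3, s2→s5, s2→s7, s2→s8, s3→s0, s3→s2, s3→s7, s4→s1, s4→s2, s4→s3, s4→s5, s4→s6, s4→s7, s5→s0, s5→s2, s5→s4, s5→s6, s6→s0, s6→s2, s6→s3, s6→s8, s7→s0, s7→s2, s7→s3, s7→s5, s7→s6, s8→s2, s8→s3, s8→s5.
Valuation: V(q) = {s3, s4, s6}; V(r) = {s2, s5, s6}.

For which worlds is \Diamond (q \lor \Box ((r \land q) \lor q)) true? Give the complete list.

Recall that \Box ψ holds at a world iff ψ holds at every accessible world, and \Diamond ψ holds iff ψ holds at some accessible world.
Let φ = \Diamond (q \lor \Box ((r \land q) \lor q)). Evaluate φ at each world:
  s0 (successors {s3, s5, s7, s8}): φ is true.
  s1 (successors {s1, s2, s3, s4, s7, s8}): φ is true.
  s2 (successors {s0, s1, s2, s3, s5, s7, s8}): φ is true.
  s3 (successors {s0, s2, s7}): φ is false.
  s4 (successors {s1, s2, s3, s5, s6, s7}): φ is true.
  s5 (successors {s0, s2, s4, s6}): φ is true.
  s6 (successors {s0, s2, s3, s8}): φ is true.
  s7 (successors {s0, s2, s3, s5, s6}): φ is true.
  s8 (successors {s2, s3, s5}): φ is true.
For instance, at s7:
  At s7: \Diamond (q \lor \Box ((r \land q) \lor q)) requires q \lor \Box ((r \land q) \lor q) at some successor in {s0, s2, s3, s5, s6}.
    q \lor \Box ((r \land q) \lor q) holds at s3, so \Diamond (q \lor \Box ((r \land q) \lor q)) is true at s7.
      At s3: q is true, \Box ((r \land q) \lor q) is false, so q \lor \Box ((r \land q) \lor q) is true.
Satisfying worlds: {s0, s1, s2, s4, s5, s6, s7, s8}

s0, s1, s2, s4, s5, s6, s7, s8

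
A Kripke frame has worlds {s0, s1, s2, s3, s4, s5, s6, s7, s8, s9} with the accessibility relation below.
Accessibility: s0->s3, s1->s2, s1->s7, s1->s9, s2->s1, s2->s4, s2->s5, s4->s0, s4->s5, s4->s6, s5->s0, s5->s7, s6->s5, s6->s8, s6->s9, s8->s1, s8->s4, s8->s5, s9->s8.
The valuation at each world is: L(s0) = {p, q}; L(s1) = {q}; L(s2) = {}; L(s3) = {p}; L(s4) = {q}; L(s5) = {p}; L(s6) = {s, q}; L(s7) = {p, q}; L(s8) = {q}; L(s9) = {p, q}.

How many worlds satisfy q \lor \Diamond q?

Let φ = q \lor \Diamond q. Evaluate φ at each world:
  s0 (successors {s3}): φ is true.
  s1 (successors {s2, s7, s9}): φ is true.
  s2 (successors {s1, s4, s5}): φ is true.
  s3 (successors ∅): φ is false.
  s4 (successors {s0, s5, s6}): φ is true.
  s5 (successors {s0, s7}): φ is true.
  s6 (successors {s5, s8, s9}): φ is true.
  s7 (successors ∅): φ is true.
  s8 (successors {s1, s4, s5}): φ is true.
  s9 (successors {s8}): φ is true.
For instance, at s8:
  At s8: q is true, \Diamond q is true, so q \lor \Diamond q is true.
    At s8: \Diamond q requires q at some successor in {s1, s4, s5}.
      q holds at s1, so \Diamond q is true at s8.
Satisfying worlds: {s0, s1, s2, s4, s5, s6, s7, s8, s9}

9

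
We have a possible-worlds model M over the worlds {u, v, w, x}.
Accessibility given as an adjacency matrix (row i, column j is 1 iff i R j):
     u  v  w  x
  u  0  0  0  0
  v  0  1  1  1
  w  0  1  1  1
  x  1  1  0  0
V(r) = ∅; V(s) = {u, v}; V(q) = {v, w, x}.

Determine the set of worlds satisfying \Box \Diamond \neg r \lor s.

u, v, w

Let φ = \Box \Diamond \neg r \lor s. Evaluate φ at each world:
  u (successors ∅): φ is true.
  v (successors {v, w, x}): φ is true.
  w (successors {v, w, x}): φ is true.
  x (successors {u, v}): φ is false.
For instance, at v:
  At v: \Box \Diamond \neg r is true, s is true, so \Box \Diamond \neg r \lor s is true.
    At v: \Box \Diamond \neg r requires \Diamond \neg r at every successor {v, w, x}.
      At v: \Diamond \neg r is true.
      At w: \Diamond \neg r is true.
      At x: \Diamond \neg r is true.
    So \Box \Diamond \neg r is true at v.
Satisfying worlds: {u, v, w}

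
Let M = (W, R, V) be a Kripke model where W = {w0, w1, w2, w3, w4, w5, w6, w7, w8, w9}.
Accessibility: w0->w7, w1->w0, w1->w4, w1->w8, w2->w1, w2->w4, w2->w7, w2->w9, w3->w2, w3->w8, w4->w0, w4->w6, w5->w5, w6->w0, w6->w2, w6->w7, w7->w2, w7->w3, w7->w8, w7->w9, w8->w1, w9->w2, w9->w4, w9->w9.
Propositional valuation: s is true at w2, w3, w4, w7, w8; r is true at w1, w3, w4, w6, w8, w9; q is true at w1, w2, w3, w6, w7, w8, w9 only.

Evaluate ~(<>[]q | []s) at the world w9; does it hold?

At w9: <>[]q | []s is false, so ~(<>[]q | []s) is true.
  At w9: <>[]q is false, []s is false, so <>[]q | []s is false.
    At w9: <>[]q requires []q at some successor in {w2, w4, w9}.
      At w2: []q is false.
      At w4: []q is false.
      At w9: []q is false.
    So <>[]q is false at w9.
    At w9: []s requires s at every successor {w2, w4, w9}.
      s fails at w9, so []s is false at w9.

Yes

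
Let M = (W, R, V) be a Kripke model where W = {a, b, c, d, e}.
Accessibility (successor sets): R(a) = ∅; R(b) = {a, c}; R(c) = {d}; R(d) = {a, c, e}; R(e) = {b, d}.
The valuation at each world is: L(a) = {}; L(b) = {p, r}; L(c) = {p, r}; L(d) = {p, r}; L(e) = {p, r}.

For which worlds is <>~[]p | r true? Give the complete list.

Let φ = <>~[]p | r. Evaluate φ at each world:
  a (successors ∅): φ is false.
  b (successors {a, c}): φ is true.
  c (successors {d}): φ is true.
  d (successors {a, c, e}): φ is true.
  e (successors {b, d}): φ is true.
For instance, at c:
  At c: <>~[]p is true, r is true, so <>~[]p | r is true.
    At c: <>~[]p requires ~[]p at some successor in {d}.
      ~[]p holds at d, so <>~[]p is true at c.
Satisfying worlds: {b, c, d, e}

b, c, d, e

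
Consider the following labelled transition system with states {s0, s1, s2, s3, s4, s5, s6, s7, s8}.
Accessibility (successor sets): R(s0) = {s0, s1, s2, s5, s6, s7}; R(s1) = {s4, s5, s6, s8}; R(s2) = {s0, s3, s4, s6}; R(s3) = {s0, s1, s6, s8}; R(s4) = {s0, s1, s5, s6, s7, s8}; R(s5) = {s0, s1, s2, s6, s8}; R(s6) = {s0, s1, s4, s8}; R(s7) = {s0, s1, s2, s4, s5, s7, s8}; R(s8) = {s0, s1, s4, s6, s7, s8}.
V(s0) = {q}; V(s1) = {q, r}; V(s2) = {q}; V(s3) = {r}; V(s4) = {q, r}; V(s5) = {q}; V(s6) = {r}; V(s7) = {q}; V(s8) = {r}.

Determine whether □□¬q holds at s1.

Recall that □ψ holds at a world iff ψ holds at every accessible world, and ◇ψ holds iff ψ holds at some accessible world.
At s1: □□¬q requires □¬q at every successor {s4, s5, s6, s8}.
  □¬q fails at s4, so □□¬q is false at s1.
    At s4: □¬q requires ¬q at every successor {s0, s1, s5, s6, s7, s8}.
      ¬q fails at s0, so □¬q is false at s4.

No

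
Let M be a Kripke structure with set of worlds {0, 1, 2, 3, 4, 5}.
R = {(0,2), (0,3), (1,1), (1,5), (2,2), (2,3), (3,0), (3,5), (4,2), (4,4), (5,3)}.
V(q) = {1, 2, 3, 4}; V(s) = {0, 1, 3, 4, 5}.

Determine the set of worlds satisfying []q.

0, 2, 4, 5

Let φ = []q. Evaluate φ at each world:
  0 (successors {2, 3}): φ is true.
  1 (successors {1, 5}): φ is false.
  2 (successors {2, 3}): φ is true.
  3 (successors {0, 5}): φ is false.
  4 (successors {2, 4}): φ is true.
  5 (successors {3}): φ is true.
For instance, at 1:
  At 1: []q requires q at every successor {1, 5}.
    q fails at 5, so []q is false at 1.
Satisfying worlds: {0, 2, 4, 5}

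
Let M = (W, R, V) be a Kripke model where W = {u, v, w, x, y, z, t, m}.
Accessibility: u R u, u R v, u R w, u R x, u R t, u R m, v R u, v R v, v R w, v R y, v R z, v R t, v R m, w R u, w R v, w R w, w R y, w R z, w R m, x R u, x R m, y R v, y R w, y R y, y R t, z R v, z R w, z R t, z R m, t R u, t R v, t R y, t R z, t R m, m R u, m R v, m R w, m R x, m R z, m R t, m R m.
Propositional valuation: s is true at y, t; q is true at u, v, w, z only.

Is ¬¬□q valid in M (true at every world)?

Recall that □ψ holds at a world iff ψ holds at every accessible world, and ◇ψ holds iff ψ holds at some accessible world.
Let φ = ¬¬□q. Evaluate φ at each world:
  u (successors {u, v, w, x, t, m}): φ is false.
  v (successors {u, v, w, y, z, t, m}): φ is false.
  w (successors {u, v, w, y, z, m}): φ is false.
  x (successors {u, m}): φ is false.
  y (successors {v, w, y, t}): φ is false.
  z (successors {v, w, t, m}): φ is false.
  t (successors {u, v, y, z, m}): φ is false.
  m (successors {u, v, w, x, z, t, m}): φ is false.
Detail at u (counterexample):
  At u: ¬□q is true, so ¬¬□q is false.
    At u: □q is false, so ¬□q is true.
      At u: □q requires q at every successor {u, v, w, x, t, m}.
        q fails at x, so □q is false at u.

No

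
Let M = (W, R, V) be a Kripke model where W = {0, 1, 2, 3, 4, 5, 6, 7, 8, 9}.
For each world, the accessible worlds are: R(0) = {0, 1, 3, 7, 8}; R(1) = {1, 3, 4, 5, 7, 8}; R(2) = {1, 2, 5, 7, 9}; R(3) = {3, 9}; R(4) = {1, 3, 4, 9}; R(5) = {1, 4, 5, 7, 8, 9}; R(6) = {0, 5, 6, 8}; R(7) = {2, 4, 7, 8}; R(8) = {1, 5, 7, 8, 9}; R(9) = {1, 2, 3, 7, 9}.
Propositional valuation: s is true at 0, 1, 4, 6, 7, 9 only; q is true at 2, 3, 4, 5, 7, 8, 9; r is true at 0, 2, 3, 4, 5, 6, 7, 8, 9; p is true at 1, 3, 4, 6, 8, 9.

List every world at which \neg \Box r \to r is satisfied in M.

Let φ = \neg \Box r \to r. Evaluate φ at each world:
  0 (successors {0, 1, 3, 7, 8}): φ is true.
  1 (successors {1, 3, 4, 5, 7, 8}): φ is false.
  2 (successors {1, 2, 5, 7, 9}): φ is true.
  3 (successors {3, 9}): φ is true.
  4 (successors {1, 3, 4, 9}): φ is true.
  5 (successors {1, 4, 5, 7, 8, 9}): φ is true.
  6 (successors {0, 5, 6, 8}): φ is true.
  7 (successors {2, 4, 7, 8}): φ is true.
  8 (successors {1, 5, 7, 8, 9}): φ is true.
  9 (successors {1, 2, 3, 7, 9}): φ is true.
For instance, at 0:
  At 0: \neg \Box r is true, r is true, so \neg \Box r \to r is true.
    At 0: \Box r is false, so \neg \Box r is true.
      At 0: \Box r requires r at every successor {0, 1, 3, 7, 8}.
        r fails at 1, so \Box r is false at 0.
Satisfying worlds: {0, 2, 3, 4, 5, 6, 7, 8, 9}

0, 2, 3, 4, 5, 6, 7, 8, 9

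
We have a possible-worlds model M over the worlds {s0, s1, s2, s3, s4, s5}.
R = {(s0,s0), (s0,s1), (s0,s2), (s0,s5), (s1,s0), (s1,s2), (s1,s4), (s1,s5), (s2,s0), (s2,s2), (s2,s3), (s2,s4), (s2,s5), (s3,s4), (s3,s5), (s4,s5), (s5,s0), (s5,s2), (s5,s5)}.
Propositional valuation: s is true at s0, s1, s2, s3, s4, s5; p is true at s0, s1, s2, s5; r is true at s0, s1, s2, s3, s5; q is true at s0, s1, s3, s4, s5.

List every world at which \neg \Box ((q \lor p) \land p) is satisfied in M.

Let φ = \neg \Box ((q \lor p) \land p). Evaluate φ at each world:
  s0 (successors {s0, s1, s2, s5}): φ is false.
  s1 (successors {s0, s2, s4, s5}): φ is true.
  s2 (successors {s0, s2, s3, s4, s5}): φ is true.
  s3 (successors {s4, s5}): φ is true.
  s4 (successors {s5}): φ is false.
  s5 (successors {s0, s2, s5}): φ is false.
For instance, at s0:
  At s0: \Box ((q \lor p) \land p) is true, so \neg \Box ((q \lor p) \land p) is false.
    At s0: \Box ((q \lor p) \land p) requires (q \lor p) \land p at every successor {s0, s1, s2, s5}.
      At s0: (q \lor p) \land p is true.
      At s1: (q \lor p) \land p is true.
      At s2: (q \lor p) \land p is true.
      At s5: (q \lor p) \land p is true.
    So \Box ((q \lor p) \land p) is true at s0.
Satisfying worlds: {s1, s2, s3}

s1, s2, s3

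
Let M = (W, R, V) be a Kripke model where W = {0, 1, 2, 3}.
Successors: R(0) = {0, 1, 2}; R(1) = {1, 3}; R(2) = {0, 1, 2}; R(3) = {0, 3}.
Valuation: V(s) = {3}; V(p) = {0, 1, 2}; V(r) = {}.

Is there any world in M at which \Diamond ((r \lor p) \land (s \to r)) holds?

Yes

Let φ = \Diamond ((r \lor p) \land (s \to r)). Evaluate φ at each world:
  0 (successors {0, 1, 2}): φ is true.
  1 (successors {1, 3}): φ is true.
  2 (successors {0, 1, 2}): φ is true.
  3 (successors {0, 3}): φ is true.
Detail at 0 (witness):
  At 0: \Diamond ((r \lor p) \land (s \to r)) requires (r \lor p) \land (s \to r) at some successor in {0, 1, 2}.
    (r \lor p) \land (s \to r) holds at 0, so \Diamond ((r \lor p) \land (s \to r)) is true at 0.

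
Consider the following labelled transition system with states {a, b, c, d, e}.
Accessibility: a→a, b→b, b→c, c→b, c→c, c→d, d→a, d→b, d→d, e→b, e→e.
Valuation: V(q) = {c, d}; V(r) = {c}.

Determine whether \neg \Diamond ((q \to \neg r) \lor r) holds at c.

No

At c: \Diamond ((q \to \neg r) \lor r) is true, so \neg \Diamond ((q \to \neg r) \lor r) is false.
  At c: \Diamond ((q \to \neg r) \lor r) requires (q \to \neg r) \lor r at some successor in {b, c, d}.
    (q \to \neg r) \lor r holds at b, so \Diamond ((q \to \neg r) \lor r) is true at c.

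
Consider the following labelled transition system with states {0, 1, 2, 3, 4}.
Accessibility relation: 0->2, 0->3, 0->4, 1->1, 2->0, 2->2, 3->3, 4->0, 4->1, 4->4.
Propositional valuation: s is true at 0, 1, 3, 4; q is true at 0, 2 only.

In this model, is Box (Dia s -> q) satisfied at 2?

At 2: Box (Dia s -> q) requires Dia s -> q at every successor {0, 2}.
    At 0: Dia s is true, q is true, so Dia s -> q is true.
      At 0: Dia s requires s at some successor in {2, 3, 4}.
        s holds at 3, so Dia s is true at 0.
    At 2: Dia s is true, q is true, so Dia s -> q is true.
      At 2: Dia s requires s at some successor in {0, 2}.
        s holds at 0, so Dia s is true at 2.
So Box (Dia s -> q) is true at 2.

Yes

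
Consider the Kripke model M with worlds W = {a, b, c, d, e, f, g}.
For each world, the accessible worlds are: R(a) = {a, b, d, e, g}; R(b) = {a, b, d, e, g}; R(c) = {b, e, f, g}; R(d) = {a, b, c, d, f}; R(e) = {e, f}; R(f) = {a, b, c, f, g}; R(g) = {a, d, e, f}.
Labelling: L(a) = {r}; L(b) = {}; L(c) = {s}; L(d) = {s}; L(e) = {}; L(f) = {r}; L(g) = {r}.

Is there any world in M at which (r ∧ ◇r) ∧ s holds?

No

Let φ = (r ∧ ◇r) ∧ s. Evaluate φ at each world:
  a (successors {a, b, d, e, g}): φ is false.
  b (successors {a, b, d, e, g}): φ is false.
  c (successors {b, e, f, g}): φ is false.
  d (successors {a, b, c, d, f}): φ is false.
  e (successors {e, f}): φ is false.
  f (successors {a, b, c, f, g}): φ is false.
  g (successors {a, d, e, f}): φ is false.
For instance, at f:
  At f: r ∧ ◇r is true, s is false, so (r ∧ ◇r) ∧ s is false.
    At f: r is true, ◇r is true, so r ∧ ◇r is true.
      At f: ◇r requires r at some successor in {a, b, c, f, g}.
        r holds at a, so ◇r is true at f.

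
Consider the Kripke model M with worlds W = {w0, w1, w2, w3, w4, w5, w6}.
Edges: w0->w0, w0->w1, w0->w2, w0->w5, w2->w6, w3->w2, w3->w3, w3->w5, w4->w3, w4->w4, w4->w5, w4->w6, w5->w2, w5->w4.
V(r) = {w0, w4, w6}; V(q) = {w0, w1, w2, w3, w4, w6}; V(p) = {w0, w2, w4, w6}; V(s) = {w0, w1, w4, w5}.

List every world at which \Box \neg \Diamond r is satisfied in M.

w1, w2, w6

Recall that \Box ψ holds at a world iff ψ holds at every accessible world, and \Diamond ψ holds iff ψ holds at some accessible world.
Let φ = \Box \neg \Diamond r. Evaluate φ at each world:
  w0 (successors {w0, w1, w2, w5}): φ is false.
  w1 (successors ∅): φ is true.
  w2 (successors {w6}): φ is true.
  w3 (successors {w2, w3, w5}): φ is false.
  w4 (successors {w3, w4, w5, w6}): φ is false.
  w5 (successors {w2, w4}): φ is false.
  w6 (successors ∅): φ is true.
For instance, at w2:
  At w2: \Box \neg \Diamond r requires \neg \Diamond r at every successor {w6}.
      At w6: \Diamond r is false, so \neg \Diamond r is true.
  So \Box \neg \Diamond r is true at w2.
Satisfying worlds: {w1, w2, w6}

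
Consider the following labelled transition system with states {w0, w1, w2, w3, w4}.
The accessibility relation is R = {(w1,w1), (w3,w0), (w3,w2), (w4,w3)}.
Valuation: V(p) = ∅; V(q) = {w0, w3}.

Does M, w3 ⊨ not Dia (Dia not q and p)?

At w3: Dia (Dia not q and p) is false, so not Dia (Dia not q and p) is true.
  At w3: Dia (Dia not q and p) requires Dia not q and p at some successor in {w0, w2}.
    At w0: Dia not q and p is false.
    At w2: Dia not q and p is false.
  So Dia (Dia not q and p) is false at w3.

Yes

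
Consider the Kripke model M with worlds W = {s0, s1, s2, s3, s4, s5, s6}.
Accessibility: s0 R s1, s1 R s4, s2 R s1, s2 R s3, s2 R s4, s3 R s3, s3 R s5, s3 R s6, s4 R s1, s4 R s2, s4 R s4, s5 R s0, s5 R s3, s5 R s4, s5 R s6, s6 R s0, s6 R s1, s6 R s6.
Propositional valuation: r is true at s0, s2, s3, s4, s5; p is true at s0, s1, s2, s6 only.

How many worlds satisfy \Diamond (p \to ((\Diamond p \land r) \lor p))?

Recall that \Diamond ψ holds at a world iff ψ holds at some accessible world.
Let φ = \Diamond (p \to ((\Diamond p \land r) \lor p)). Evaluate φ at each world:
  s0 (successors {s1}): φ is true.
  s1 (successors {s4}): φ is true.
  s2 (successors {s1, s3, s4}): φ is true.
  s3 (successors {s3, s5, s6}): φ is true.
  s4 (successors {s1, s2, s4}): φ is true.
  s5 (successors {s0, s3, s4, s6}): φ is true.
  s6 (successors {s0, s1, s6}): φ is true.
For instance, at s4:
  At s4: \Diamond (p \to ((\Diamond p \land r) \lor p)) requires p \to ((\Diamond p \land r) \lor p) at some successor in {s1, s2, s4}.
    p \to ((\Diamond p \land r) \lor p) holds at s1, so \Diamond (p \to ((\Diamond p \land r) \lor p)) is true at s4.
      At s1: p is true, (\Diamond p \land r) \lor p is true, so p \to ((\Diamond p \land r) \lor p) is true.
Satisfying worlds: {s0, s1, s2, s3, s4, s5, s6}

7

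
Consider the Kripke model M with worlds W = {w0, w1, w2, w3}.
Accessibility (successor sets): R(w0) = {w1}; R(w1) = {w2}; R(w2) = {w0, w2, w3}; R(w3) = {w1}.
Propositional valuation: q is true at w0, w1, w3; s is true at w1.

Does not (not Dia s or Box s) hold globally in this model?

Let φ = not (not Dia s or Box s). Evaluate φ at each world:
  w0 (successors {w1}): φ is false.
  w1 (successors {w2}): φ is false.
  w2 (successors {w0, w2, w3}): φ is false.
  w3 (successors {w1}): φ is false.
Detail at w0 (counterexample):
  At w0: not Dia s or Box s is true, so not (not Dia s or Box s) is false.
    At w0: not Dia s is false, Box s is true, so not Dia s or Box s is true.
      At w0: Dia s is true, so not Dia s is false.
      At w0: Box s requires s at every successor {w1}.
        At w1: s is true.
      So Box s is true at w0.

No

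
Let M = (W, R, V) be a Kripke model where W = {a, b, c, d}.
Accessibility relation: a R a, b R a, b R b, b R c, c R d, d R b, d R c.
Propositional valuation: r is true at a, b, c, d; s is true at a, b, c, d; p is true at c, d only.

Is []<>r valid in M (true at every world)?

Yes

Let φ = []<>r. Evaluate φ at each world:
  a (successors {a}): φ is true.
  b (successors {a, b, c}): φ is true.
  c (successors {d}): φ is true.
  d (successors {b, c}): φ is true.
For instance, at b:
  At b: []<>r requires <>r at every successor {a, b, c}.
      At a: <>r requires r at some successor in {a}.
        r holds at a, so <>r is true at a.
      At b: <>r requires r at some successor in {a, b, c}.
        r holds at a, so <>r is true at b.
      At c: <>r requires r at some successor in {d}.
        r holds at d, so <>r is true at c.
  So []<>r is true at b.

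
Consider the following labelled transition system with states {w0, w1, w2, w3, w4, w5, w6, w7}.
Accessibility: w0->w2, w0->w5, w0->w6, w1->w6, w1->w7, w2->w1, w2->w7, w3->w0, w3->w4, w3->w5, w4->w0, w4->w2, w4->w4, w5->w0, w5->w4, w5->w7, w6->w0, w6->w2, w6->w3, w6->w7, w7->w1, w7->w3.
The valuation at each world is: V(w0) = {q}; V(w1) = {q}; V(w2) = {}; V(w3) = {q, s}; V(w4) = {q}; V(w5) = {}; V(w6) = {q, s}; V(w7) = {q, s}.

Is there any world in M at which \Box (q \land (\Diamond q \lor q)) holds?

Yes

Let φ = \Box (q \land (\Diamond q \lor q)). Evaluate φ at each world:
  w0 (successors {w2, w5, w6}): φ is false.
  w1 (successors {w6, w7}): φ is true.
  w2 (successors {w1, w7}): φ is true.
  w3 (successors {w0, w4, w5}): φ is false.
  w4 (successors {w0, w2, w4}): φ is false.
  w5 (successors {w0, w4, w7}): φ is true.
  w6 (successors {w0, w2, w3, w7}): φ is false.
  w7 (successors {w1, w3}): φ is true.
Detail at w1 (witness):
  At w1: \Box (q \land (\Diamond q \lor q)) requires q \land (\Diamond q \lor q) at every successor {w6, w7}.
      At w6: q is true, \Diamond q \lor q is true, so q \land (\Diamond q \lor q) is true.
      At w7: q is true, \Diamond q \lor q is true, so q \land (\Diamond q \lor q) is true.
  So \Box (q \land (\Diamond q \lor q)) is true at w1.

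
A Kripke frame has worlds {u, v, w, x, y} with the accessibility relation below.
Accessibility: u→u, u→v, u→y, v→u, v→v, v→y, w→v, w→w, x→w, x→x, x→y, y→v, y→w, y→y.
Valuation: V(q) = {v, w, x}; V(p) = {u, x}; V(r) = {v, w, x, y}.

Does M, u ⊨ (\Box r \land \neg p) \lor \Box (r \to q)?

At u: \Box r \land \neg p is false, \Box (r \to q) is false, so (\Box r \land \neg p) \lor \Box (r \to q) is false.
  At u: \Box r is false, \neg p is false, so \Box r \land \neg p is false.
    At u: \Box r requires r at every successor {u, v, y}.
      r fails at u, so \Box r is false at u.
  At u: \Box (r \to q) requires r \to q at every successor {u, v, y}.
    r \to q fails at y, so \Box (r \to q) is false at u.

No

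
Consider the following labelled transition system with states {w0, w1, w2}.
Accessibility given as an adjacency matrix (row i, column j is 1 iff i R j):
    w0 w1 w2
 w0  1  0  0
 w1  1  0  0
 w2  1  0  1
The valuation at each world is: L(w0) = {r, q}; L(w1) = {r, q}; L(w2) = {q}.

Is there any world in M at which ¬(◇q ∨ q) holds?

Let φ = ¬(◇q ∨ q). Evaluate φ at each world:
  w0 (successors {w0}): φ is false.
  w1 (successors {w0}): φ is false.
  w2 (successors {w0, w2}): φ is false.
For instance, at w0:
  At w0: ◇q ∨ q is true, so ¬(◇q ∨ q) is false.
    At w0: ◇q is true, q is true, so ◇q ∨ q is true.
      At w0: ◇q requires q at some successor in {w0}.
        q holds at w0, so ◇q is true at w0.

No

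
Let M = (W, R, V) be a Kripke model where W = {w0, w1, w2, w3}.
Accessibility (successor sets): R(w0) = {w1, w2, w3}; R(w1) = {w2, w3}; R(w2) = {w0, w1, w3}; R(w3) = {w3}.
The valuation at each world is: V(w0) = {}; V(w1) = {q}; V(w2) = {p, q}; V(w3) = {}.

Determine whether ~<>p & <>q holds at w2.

Yes

At w2: ~<>p is true, <>q is true, so ~<>p & <>q is true.
  At w2: <>p is false, so ~<>p is true.
    At w2: <>p requires p at some successor in {w0, w1, w3}.
      At w0: p is false.
      At w1: p is false.
      At w3: p is false.
    So <>p is false at w2.
  At w2: <>q requires q at some successor in {w0, w1, w3}.
    q holds at w1, so <>q is true at w2.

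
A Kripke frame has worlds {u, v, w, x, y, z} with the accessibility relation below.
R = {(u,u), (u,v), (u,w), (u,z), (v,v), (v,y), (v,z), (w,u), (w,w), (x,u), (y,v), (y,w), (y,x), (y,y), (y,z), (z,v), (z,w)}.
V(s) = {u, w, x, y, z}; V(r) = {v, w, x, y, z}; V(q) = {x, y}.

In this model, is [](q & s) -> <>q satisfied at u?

Yes

At u: [](q & s) is false, <>q is false, so [](q & s) -> <>q is true.
  At u: [](q & s) requires q & s at every successor {u, v, w, z}.
    q & s fails at u, so [](q & s) is false at u.
  At u: <>q requires q at some successor in {u, v, w, z}.
    At u: q is false.
    At v: q is false.
    At w: q is false.
    At z: q is false.
  So <>q is false at u.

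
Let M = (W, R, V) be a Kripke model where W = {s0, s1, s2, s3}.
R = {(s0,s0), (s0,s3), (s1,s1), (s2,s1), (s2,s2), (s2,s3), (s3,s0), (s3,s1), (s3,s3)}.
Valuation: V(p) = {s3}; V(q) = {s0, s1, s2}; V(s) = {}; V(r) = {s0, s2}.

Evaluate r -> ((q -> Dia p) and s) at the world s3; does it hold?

At s3: r is false, (q -> Dia p) and s is false, so r -> ((q -> Dia p) and s) is true.
  At s3: q -> Dia p is true, s is false, so (q -> Dia p) and s is false.
    At s3: q is false, Dia p is true, so q -> Dia p is true.
      At s3: Dia p requires p at some successor in {s0, s1, s3}.
        p holds at s3, so Dia p is true at s3.

Yes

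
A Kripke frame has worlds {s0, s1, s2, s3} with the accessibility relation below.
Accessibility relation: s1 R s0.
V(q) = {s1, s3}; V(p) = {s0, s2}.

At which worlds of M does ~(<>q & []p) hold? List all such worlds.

Let φ = ~(<>q & []p). Evaluate φ at each world:
  s0 (successors ∅): φ is true.
  s1 (successors {s0}): φ is true.
  s2 (successors ∅): φ is true.
  s3 (successors ∅): φ is true.
For instance, at s1:
  At s1: <>q & []p is false, so ~(<>q & []p) is true.
    At s1: <>q is false, []p is true, so <>q & []p is false.
      At s1: <>q requires q at some successor in {s0}.
        At s0: q is false.
      So <>q is false at s1.
      At s1: []p requires p at every successor {s0}.
        At s0: p is true.
      So []p is true at s1.
Satisfying worlds: {s0, s1, s2, s3}

s0, s1, s2, s3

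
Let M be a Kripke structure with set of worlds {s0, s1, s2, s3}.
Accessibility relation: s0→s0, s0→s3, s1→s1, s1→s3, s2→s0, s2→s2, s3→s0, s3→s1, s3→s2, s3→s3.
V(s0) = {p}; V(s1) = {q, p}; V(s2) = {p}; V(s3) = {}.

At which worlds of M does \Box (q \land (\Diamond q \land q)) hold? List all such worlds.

none

Let φ = \Box (q \land (\Diamond q \land q)). Evaluate φ at each world:
  s0 (successors {s0, s3}): φ is false.
  s1 (successors {s1, s3}): φ is false.
  s2 (successors {s0, s2}): φ is false.
  s3 (successors {s0, s1, s2, s3}): φ is false.
For instance, at s1:
  At s1: \Box (q \land (\Diamond q \land q)) requires q \land (\Diamond q \land q) at every successor {s1, s3}.
    q \land (\Diamond q \land q) fails at s3, so \Box (q \land (\Diamond q \land q)) is false at s1.
      At s3: q is false, \Diamond q \land q is false, so q \land (\Diamond q \land q) is false.
Satisfying worlds: none.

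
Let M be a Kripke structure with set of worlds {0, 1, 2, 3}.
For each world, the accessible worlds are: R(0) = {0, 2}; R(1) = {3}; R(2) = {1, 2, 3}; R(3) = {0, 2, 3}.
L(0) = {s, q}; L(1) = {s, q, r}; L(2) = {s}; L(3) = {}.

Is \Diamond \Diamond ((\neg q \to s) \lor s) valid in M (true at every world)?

Yes

Recall that \Diamond ψ holds at a world iff ψ holds at some accessible world.
Let φ = \Diamond \Diamond ((\neg q \to s) \lor s). Evaluate φ at each world:
  0 (successors {0, 2}): φ is true.
  1 (successors {3}): φ is true.
  2 (successors {1, 2, 3}): φ is true.
  3 (successors {0, 2, 3}): φ is true.
For instance, at 0:
  At 0: \Diamond \Diamond ((\neg q \to s) \lor s) requires \Diamond ((\neg q \to s) \lor s) at some successor in {0, 2}.
    \Diamond ((\neg q \to s) \lor s) holds at 0, so \Diamond \Diamond ((\neg q \to s) \lor s) is true at 0.
      At 0: \Diamond ((\neg q \to s) \lor s) requires (\neg q \to s) \lor s at some successor in {0, 2}.
        (\neg q \to s) \lor s holds at 0, so \Diamond ((\neg q \to s) \lor s) is true at 0.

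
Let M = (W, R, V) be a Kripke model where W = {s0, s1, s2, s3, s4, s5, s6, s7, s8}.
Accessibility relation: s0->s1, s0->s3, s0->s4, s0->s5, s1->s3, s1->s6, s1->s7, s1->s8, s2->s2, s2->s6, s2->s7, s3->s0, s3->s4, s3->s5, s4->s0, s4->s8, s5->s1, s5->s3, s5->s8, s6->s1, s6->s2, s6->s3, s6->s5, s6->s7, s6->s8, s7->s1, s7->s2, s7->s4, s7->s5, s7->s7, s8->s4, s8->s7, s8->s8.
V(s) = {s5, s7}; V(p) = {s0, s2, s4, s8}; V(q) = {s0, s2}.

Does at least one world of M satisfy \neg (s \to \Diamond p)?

Let φ = \neg (s \to \Diamond p). Evaluate φ at each world:
  s0 (successors {s1, s3, s4, s5}): φ is false.
  s1 (successors {s3, s6, s7, s8}): φ is false.
  s2 (successors {s2, s6, s7}): φ is false.
  s3 (successors {s0, s4, s5}): φ is false.
  s4 (successors {s0, s8}): φ is false.
  s5 (successors {s1, s3, s8}): φ is false.
  s6 (successors {s1, s2, s3, s5, s7, s8}): φ is false.
  s7 (successors {s1, s2, s4, s5, s7}): φ is false.
  s8 (successors {s4, s7, s8}): φ is false.
For instance, at s7:
  At s7: s \to \Diamond p is true, so \neg (s \to \Diamond p) is false.
    At s7: s is true, \Diamond p is true, so s \to \Diamond p is true.
      At s7: \Diamond p requires p at some successor in {s1, s2, s4, s5, s7}.
        p holds at s2, so \Diamond p is true at s7.

No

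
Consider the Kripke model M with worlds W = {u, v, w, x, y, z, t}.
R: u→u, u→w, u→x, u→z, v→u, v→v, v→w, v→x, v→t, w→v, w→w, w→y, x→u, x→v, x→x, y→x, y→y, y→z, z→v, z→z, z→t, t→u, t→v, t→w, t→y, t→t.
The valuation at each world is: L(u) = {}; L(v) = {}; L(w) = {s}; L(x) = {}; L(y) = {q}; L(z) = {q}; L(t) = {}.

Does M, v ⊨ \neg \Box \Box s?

Yes

At v: \Box \Box s is false, so \neg \Box \Box s is true.
  At v: \Box \Box s requires \Box s at every successor {u, v, w, x, t}.
    \Box s fails at u, so \Box \Box s is false at v.
      At u: \Box s requires s at every successor {u, w, x, z}.
        s fails at u, so \Box s is false at u.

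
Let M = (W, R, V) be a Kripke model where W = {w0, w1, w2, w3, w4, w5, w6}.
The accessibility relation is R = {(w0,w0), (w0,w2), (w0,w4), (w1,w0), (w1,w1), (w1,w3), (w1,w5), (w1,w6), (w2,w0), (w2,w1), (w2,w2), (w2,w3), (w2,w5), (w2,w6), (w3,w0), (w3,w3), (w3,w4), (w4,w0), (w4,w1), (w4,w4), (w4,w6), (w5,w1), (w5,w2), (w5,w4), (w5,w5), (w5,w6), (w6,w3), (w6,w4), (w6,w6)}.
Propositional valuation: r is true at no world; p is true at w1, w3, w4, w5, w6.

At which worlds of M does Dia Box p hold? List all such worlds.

Let φ = Dia Box p. Evaluate φ at each world:
  w0 (successors {w0, w2, w4}): φ is false.
  w1 (successors {w0, w1, w3, w5, w6}): φ is true.
  w2 (successors {w0, w1, w2, w3, w5, w6}): φ is true.
  w3 (successors {w0, w3, w4}): φ is false.
  w4 (successors {w0, w1, w4, w6}): φ is true.
  w5 (successors {w1, w2, w4, w5, w6}): φ is true.
  w6 (successors {w3, w4, w6}): φ is true.
For instance, at w5:
  At w5: Dia Box p requires Box p at some successor in {w1, w2, w4, w5, w6}.
    Box p holds at w6, so Dia Box p is true at w5.
      At w6: Box p requires p at every successor {w3, w4, w6}.
        At w3: p is true.
        At w4: p is true.
        At w6: p is true.
      So Box p is true at w6.
Satisfying worlds: {w1, w2, w4, w5, w6}

w1, w2, w4, w5, w6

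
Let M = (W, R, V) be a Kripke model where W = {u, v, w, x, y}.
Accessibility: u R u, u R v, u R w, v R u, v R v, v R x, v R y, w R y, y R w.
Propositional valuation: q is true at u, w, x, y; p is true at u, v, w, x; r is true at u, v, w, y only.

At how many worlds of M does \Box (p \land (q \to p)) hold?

3

Let φ = \Box (p \land (q \to p)). Evaluate φ at each world:
  u (successors {u, v, w}): φ is true.
  v (successors {u, v, x, y}): φ is false.
  w (successors {y}): φ is false.
  x (successors ∅): φ is true.
  y (successors {w}): φ is true.
For instance, at y:
  At y: \Box (p \land (q \to p)) requires p \land (q \to p) at every successor {w}.
    At w: p \land (q \to p) is true.
  So \Box (p \land (q \to p)) is true at y.
Satisfying worlds: {u, x, y}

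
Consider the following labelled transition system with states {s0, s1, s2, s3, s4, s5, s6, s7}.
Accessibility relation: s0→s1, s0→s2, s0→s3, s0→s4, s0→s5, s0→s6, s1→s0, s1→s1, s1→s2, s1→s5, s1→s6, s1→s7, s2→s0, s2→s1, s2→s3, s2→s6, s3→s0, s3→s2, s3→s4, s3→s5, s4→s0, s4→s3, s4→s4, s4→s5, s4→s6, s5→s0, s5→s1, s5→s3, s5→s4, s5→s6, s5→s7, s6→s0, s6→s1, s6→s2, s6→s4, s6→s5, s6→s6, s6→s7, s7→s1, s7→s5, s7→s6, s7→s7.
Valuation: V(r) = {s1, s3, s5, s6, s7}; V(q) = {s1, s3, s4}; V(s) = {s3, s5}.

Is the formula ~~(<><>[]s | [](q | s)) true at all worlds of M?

Let φ = ~~(<><>[]s | [](q | s)). Evaluate φ at each world:
  s0 (successors {s1, s2, s3, s4, s5, s6}): φ is false.
  s1 (successors {s0, s1, s2, s5, s6, s7}): φ is false.
  s2 (successors {s0, s1, s3, s6}): φ is false.
  s3 (successors {s0, s2, s4, s5}): φ is false.
  s4 (successors {s0, s3, s4, s5, s6}): φ is false.
  s5 (successors {s0, s1, s3, s4, s6, s7}): φ is false.
  s6 (successors {s0, s1, s2, s4, s5, s6, s7}): φ is false.
  s7 (successors {s1, s5, s6, s7}): φ is false.
Detail at s0 (counterexample):
  At s0: ~(<><>[]s | [](q | s)) is true, so ~~(<><>[]s | [](q | s)) is false.
    At s0: <><>[]s | [](q | s) is false, so ~(<><>[]s | [](q | s)) is true.
      At s0: <><>[]s is false, [](q | s) is false, so <><>[]s | [](q | s) is false.

No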